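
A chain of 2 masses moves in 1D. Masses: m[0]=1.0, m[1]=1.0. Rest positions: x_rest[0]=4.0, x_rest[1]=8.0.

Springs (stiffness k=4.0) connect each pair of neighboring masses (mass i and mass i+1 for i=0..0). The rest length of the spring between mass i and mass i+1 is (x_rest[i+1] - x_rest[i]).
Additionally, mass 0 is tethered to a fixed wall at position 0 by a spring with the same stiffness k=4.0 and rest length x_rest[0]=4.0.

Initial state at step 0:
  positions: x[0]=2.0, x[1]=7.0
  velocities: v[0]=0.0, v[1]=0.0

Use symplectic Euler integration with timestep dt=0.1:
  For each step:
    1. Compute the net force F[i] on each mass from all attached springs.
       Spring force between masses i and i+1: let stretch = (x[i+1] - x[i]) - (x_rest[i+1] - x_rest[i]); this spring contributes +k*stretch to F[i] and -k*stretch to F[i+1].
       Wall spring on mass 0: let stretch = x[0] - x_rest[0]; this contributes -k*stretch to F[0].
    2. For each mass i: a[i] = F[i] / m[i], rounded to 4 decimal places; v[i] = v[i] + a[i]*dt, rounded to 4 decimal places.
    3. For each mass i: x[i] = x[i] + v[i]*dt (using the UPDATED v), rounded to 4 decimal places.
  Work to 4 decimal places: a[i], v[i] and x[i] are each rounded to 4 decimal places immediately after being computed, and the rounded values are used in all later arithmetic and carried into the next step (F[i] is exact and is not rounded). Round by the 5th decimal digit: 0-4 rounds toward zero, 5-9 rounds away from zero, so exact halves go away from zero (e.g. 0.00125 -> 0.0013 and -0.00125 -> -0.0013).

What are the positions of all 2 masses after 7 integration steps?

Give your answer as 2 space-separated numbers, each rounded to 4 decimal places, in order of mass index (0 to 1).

Answer: 4.1717 6.5504

Derivation:
Step 0: x=[2.0000 7.0000] v=[0.0000 0.0000]
Step 1: x=[2.1200 6.9600] v=[1.2000 -0.4000]
Step 2: x=[2.3488 6.8864] v=[2.2880 -0.7360]
Step 3: x=[2.6652 6.7913] v=[3.1635 -0.9510]
Step 4: x=[3.0400 6.6912] v=[3.7479 -1.0014]
Step 5: x=[3.4392 6.6050] v=[3.9924 -0.8619]
Step 6: x=[3.8275 6.5522] v=[3.8830 -0.5282]
Step 7: x=[4.1717 6.5504] v=[3.4419 -0.0181]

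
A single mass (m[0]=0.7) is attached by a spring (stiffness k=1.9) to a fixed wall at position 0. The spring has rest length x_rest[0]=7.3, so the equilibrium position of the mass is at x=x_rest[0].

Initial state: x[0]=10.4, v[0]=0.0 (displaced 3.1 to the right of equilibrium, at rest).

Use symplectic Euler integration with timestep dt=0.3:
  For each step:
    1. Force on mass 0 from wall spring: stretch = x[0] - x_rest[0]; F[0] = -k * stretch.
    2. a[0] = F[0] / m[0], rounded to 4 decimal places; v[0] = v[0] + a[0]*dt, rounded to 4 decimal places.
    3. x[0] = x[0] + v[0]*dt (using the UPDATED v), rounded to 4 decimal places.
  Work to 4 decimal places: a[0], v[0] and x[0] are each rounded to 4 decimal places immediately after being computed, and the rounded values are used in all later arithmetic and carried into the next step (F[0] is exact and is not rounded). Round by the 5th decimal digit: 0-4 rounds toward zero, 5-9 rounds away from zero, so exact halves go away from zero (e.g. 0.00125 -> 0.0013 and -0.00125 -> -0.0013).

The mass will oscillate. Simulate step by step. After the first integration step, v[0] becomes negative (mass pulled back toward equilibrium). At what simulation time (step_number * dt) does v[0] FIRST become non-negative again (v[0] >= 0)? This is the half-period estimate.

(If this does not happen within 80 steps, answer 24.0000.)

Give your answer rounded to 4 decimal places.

Answer: 2.1000

Derivation:
Step 0: x=[10.4000] v=[0.0000]
Step 1: x=[9.6427] v=[-2.5243]
Step 2: x=[8.3131] v=[-4.4319]
Step 3: x=[6.7361] v=[-5.2568]
Step 4: x=[5.2968] v=[-4.7976]
Step 5: x=[4.3469] v=[-3.1664]
Step 6: x=[4.1184] v=[-0.7617]
Step 7: x=[4.6671] v=[1.8290]
First v>=0 after going negative at step 7, time=2.1000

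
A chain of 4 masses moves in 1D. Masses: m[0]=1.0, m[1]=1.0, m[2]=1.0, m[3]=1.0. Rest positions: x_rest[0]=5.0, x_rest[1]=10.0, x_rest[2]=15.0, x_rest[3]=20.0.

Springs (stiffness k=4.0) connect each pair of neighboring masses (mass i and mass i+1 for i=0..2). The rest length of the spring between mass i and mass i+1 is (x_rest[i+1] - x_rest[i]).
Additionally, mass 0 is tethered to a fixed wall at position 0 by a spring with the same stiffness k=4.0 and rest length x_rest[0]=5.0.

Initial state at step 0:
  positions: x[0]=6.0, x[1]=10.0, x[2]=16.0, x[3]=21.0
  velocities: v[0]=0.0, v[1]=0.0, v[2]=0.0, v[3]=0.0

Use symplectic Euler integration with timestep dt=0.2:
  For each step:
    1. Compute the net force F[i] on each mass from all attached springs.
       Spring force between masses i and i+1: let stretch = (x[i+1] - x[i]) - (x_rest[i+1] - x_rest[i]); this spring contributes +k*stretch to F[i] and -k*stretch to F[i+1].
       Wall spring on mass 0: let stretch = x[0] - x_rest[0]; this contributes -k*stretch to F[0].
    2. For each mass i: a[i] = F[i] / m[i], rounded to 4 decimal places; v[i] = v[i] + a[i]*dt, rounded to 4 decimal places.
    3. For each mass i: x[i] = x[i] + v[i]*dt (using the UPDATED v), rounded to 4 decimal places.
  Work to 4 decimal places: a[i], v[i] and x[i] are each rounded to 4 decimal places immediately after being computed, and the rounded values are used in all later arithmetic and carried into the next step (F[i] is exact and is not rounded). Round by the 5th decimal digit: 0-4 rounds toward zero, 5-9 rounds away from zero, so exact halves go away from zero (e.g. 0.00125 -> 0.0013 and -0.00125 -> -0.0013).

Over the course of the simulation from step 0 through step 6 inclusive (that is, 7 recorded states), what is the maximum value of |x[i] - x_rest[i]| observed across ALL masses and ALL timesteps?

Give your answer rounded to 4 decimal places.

Answer: 1.1457

Derivation:
Step 0: x=[6.0000 10.0000 16.0000 21.0000] v=[0.0000 0.0000 0.0000 0.0000]
Step 1: x=[5.6800 10.3200 15.8400 21.0000] v=[-1.6000 1.6000 -0.8000 0.0000]
Step 2: x=[5.1936 10.7808 15.6224 20.9744] v=[-2.4320 2.3040 -1.0880 -0.1280]
Step 3: x=[4.7702 11.1223 15.4865 20.8925] v=[-2.1171 1.7075 -0.6797 -0.4096]
Step 4: x=[4.5999 11.1457 15.5172 20.7456] v=[-0.8516 0.1172 0.1537 -0.7344]
Step 5: x=[4.7409 10.8213 15.6850 20.5622] v=[0.7051 -1.6222 0.8392 -0.9171]
Step 6: x=[5.0962 10.3022 15.8550 20.3984] v=[1.7767 -2.5956 0.8500 -0.8189]
Max displacement = 1.1457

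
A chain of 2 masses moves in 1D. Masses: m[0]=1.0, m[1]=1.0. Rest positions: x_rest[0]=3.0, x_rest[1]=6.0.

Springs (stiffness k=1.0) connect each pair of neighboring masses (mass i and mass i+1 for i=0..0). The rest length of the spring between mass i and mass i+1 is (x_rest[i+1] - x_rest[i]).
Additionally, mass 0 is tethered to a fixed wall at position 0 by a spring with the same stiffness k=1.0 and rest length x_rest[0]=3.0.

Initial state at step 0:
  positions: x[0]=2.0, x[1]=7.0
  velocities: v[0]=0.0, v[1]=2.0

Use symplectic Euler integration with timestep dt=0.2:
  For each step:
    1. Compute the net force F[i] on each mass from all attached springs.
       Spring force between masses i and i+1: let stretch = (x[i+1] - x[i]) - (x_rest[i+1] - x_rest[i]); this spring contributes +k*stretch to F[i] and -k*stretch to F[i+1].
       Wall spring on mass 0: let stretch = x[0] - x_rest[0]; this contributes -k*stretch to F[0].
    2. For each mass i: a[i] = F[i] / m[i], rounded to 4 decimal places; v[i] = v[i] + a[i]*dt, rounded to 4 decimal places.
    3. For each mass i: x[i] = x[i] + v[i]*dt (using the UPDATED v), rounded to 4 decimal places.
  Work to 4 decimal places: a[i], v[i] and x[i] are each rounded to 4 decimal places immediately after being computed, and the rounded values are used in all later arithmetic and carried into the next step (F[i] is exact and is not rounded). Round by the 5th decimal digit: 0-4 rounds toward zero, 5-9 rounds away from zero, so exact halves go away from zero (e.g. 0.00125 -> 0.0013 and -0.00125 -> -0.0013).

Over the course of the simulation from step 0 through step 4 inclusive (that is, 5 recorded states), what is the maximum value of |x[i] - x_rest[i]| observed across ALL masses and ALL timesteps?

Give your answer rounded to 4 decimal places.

Answer: 1.7618

Derivation:
Step 0: x=[2.0000 7.0000] v=[0.0000 2.0000]
Step 1: x=[2.1200 7.3200] v=[0.6000 1.6000]
Step 2: x=[2.3632 7.5520] v=[1.2160 1.1600]
Step 3: x=[2.7194 7.6964] v=[1.7811 0.7222]
Step 4: x=[3.1659 7.7618] v=[2.2326 0.3268]
Max displacement = 1.7618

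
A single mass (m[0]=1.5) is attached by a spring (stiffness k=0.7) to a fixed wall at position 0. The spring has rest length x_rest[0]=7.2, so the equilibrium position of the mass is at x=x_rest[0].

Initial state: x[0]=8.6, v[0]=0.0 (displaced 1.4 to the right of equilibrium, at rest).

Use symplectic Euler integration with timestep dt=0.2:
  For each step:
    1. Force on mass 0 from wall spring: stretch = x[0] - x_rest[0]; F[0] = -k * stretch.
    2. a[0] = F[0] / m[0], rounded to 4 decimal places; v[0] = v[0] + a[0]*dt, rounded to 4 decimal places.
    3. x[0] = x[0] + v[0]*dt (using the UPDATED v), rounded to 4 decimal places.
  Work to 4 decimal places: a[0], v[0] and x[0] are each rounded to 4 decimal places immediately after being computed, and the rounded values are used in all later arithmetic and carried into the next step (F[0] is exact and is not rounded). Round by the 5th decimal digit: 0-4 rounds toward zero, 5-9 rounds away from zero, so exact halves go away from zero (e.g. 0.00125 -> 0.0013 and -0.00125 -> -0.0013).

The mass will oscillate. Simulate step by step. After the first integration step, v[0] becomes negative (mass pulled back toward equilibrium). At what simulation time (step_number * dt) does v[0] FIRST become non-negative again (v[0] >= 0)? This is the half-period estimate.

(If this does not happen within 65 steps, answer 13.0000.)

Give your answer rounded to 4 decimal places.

Answer: 4.6000

Derivation:
Step 0: x=[8.6000] v=[0.0000]
Step 1: x=[8.5739] v=[-0.1307]
Step 2: x=[8.5221] v=[-0.2589]
Step 3: x=[8.4456] v=[-0.3823]
Step 4: x=[8.3459] v=[-0.4986]
Step 5: x=[8.2248] v=[-0.6056]
Step 6: x=[8.0846] v=[-0.7012]
Step 7: x=[7.9278] v=[-0.7838]
Step 8: x=[7.7575] v=[-0.8517]
Step 9: x=[7.5768] v=[-0.9037]
Step 10: x=[7.3890] v=[-0.9389]
Step 11: x=[7.1977] v=[-0.9565]
Step 12: x=[7.0064] v=[-0.9563]
Step 13: x=[6.8188] v=[-0.9382]
Step 14: x=[6.6383] v=[-0.9026]
Step 15: x=[6.4683] v=[-0.8502]
Step 16: x=[6.3119] v=[-0.7819]
Step 17: x=[6.1721] v=[-0.6990]
Step 18: x=[6.0515] v=[-0.6031]
Step 19: x=[5.9523] v=[-0.4959]
Step 20: x=[5.8764] v=[-0.3794]
Step 21: x=[5.8252] v=[-0.2559]
Step 22: x=[5.7997] v=[-0.1276]
Step 23: x=[5.8003] v=[0.0031]
First v>=0 after going negative at step 23, time=4.6000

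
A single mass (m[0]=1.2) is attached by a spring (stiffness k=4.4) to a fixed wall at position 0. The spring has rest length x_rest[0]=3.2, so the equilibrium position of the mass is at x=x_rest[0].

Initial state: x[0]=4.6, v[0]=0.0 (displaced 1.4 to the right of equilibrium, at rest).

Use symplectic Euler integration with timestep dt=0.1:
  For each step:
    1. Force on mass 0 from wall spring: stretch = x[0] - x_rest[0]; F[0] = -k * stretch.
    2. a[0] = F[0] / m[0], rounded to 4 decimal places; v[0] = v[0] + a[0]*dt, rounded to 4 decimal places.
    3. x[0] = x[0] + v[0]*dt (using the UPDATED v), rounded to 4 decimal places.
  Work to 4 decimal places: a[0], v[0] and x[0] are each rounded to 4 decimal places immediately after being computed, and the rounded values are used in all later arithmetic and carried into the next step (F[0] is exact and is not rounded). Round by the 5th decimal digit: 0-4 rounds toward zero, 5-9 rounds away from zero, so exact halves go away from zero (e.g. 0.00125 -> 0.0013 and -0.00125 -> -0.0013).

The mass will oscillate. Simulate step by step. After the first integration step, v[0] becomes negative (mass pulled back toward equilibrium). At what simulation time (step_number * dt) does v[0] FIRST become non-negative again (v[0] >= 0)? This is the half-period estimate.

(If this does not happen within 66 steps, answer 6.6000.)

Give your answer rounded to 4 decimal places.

Step 0: x=[4.6000] v=[0.0000]
Step 1: x=[4.5487] v=[-0.5133]
Step 2: x=[4.4479] v=[-1.0078]
Step 3: x=[4.3014] v=[-1.4654]
Step 4: x=[4.1145] v=[-1.8693]
Step 5: x=[3.8940] v=[-2.2046]
Step 6: x=[3.6481] v=[-2.4591]
Step 7: x=[3.3858] v=[-2.6234]
Step 8: x=[3.1167] v=[-2.6915]
Step 9: x=[2.8506] v=[-2.6610]
Step 10: x=[2.5973] v=[-2.5329]
Step 11: x=[2.3661] v=[-2.3119]
Step 12: x=[2.1655] v=[-2.0061]
Step 13: x=[2.0028] v=[-1.6268]
Step 14: x=[1.8840] v=[-1.1878]
Step 15: x=[1.8135] v=[-0.7053]
Step 16: x=[1.7938] v=[-0.1969]
Step 17: x=[1.8257] v=[0.3187]
First v>=0 after going negative at step 17, time=1.7000

Answer: 1.7000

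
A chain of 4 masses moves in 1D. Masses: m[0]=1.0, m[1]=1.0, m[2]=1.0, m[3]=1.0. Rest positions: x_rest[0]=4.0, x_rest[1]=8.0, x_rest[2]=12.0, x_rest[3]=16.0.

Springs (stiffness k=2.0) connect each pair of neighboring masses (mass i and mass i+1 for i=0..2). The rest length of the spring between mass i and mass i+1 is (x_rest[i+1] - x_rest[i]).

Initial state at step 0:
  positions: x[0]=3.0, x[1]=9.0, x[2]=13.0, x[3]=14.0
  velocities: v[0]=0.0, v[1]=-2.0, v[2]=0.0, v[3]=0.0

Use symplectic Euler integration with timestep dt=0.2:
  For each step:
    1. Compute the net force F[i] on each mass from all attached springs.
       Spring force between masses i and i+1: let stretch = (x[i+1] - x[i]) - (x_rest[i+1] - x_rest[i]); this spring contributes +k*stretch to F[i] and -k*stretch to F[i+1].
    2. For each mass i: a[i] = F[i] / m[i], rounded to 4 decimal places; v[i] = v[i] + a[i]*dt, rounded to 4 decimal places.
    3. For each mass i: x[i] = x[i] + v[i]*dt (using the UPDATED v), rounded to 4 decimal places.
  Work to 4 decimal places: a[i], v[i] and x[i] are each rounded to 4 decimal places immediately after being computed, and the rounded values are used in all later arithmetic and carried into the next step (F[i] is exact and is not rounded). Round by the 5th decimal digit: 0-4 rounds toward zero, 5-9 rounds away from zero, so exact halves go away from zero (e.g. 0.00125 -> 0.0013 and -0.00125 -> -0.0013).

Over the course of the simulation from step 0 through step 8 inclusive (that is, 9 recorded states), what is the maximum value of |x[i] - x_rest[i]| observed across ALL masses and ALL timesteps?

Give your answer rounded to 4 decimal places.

Answer: 2.4555

Derivation:
Step 0: x=[3.0000 9.0000 13.0000 14.0000] v=[0.0000 -2.0000 0.0000 0.0000]
Step 1: x=[3.1600 8.4400 12.7600 14.2400] v=[0.8000 -2.8000 -1.2000 1.2000]
Step 2: x=[3.4224 7.8032 12.2928 14.6816] v=[1.3120 -3.1840 -2.3360 2.2080]
Step 3: x=[3.7153 7.1751 11.6575 15.2521] v=[1.4643 -3.1405 -3.1763 2.8525]
Step 4: x=[3.9649 6.6288 10.9512 15.8550] v=[1.2482 -2.7315 -3.5314 3.0147]
Step 5: x=[4.1077 6.2152 10.2914 16.3856] v=[0.7138 -2.0681 -3.2988 2.6532]
Step 6: x=[4.0991 5.9591 9.7931 16.7487] v=[-0.0432 -1.2806 -2.4916 1.8155]
Step 7: x=[3.9193 5.8609 9.5445 16.8754] v=[-0.8992 -0.4910 -1.2430 0.6333]
Step 8: x=[3.5748 5.9021 9.5877 16.7356] v=[-1.7226 0.2058 0.2159 -0.6991]
Max displacement = 2.4555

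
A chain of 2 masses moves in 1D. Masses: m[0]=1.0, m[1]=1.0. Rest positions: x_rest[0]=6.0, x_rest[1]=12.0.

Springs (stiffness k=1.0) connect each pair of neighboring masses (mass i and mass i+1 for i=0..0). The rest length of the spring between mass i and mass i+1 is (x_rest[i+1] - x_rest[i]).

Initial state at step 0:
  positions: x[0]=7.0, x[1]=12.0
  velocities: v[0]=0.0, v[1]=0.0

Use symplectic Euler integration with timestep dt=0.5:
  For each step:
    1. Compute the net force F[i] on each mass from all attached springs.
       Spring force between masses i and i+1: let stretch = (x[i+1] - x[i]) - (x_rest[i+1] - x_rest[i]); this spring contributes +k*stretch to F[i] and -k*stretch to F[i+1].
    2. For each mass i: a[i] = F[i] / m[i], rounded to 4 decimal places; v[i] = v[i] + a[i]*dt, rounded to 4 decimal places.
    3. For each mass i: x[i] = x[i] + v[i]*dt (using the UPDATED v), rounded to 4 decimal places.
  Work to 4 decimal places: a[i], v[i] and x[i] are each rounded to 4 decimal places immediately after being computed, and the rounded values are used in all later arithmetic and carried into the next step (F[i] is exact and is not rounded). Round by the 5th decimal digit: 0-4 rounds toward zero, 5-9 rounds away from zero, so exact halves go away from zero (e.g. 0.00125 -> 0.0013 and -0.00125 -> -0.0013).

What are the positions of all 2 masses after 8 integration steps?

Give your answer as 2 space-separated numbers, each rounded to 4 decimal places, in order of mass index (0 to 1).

Answer: 7.0295 11.9707

Derivation:
Step 0: x=[7.0000 12.0000] v=[0.0000 0.0000]
Step 1: x=[6.7500 12.2500] v=[-0.5000 0.5000]
Step 2: x=[6.3750 12.6250] v=[-0.7500 0.7500]
Step 3: x=[6.0625 12.9375] v=[-0.6250 0.6250]
Step 4: x=[5.9688 13.0313] v=[-0.1875 0.1875]
Step 5: x=[6.1407 12.8594] v=[0.3438 -0.3438]
Step 6: x=[6.4923 12.5078] v=[0.7032 -0.7032]
Step 7: x=[6.8478 12.1523] v=[0.7110 -0.7110]
Step 8: x=[7.0295 11.9707] v=[0.3633 -0.3633]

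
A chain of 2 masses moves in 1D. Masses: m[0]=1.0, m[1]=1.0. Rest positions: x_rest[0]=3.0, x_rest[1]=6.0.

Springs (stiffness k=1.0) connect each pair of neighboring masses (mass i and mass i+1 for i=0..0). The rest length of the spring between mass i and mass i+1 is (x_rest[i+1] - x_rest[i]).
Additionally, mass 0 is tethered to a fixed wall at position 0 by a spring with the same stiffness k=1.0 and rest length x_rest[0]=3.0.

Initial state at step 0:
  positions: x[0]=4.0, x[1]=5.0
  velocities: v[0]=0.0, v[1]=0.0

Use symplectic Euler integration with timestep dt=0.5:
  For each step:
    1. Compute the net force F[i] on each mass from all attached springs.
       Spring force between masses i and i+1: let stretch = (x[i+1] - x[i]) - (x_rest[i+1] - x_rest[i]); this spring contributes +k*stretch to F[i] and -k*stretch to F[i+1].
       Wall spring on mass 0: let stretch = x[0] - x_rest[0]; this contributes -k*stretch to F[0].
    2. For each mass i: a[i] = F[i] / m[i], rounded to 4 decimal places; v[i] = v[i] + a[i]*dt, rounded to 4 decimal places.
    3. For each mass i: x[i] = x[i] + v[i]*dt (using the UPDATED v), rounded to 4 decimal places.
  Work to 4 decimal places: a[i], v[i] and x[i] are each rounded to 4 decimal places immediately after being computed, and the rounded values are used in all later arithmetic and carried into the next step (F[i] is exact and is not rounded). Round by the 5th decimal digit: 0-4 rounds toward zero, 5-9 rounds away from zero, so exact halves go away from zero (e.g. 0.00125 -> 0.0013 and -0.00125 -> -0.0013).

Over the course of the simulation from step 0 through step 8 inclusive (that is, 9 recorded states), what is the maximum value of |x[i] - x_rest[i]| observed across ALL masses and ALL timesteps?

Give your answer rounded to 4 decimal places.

Answer: 1.3982

Derivation:
Step 0: x=[4.0000 5.0000] v=[0.0000 0.0000]
Step 1: x=[3.2500 5.5000] v=[-1.5000 1.0000]
Step 2: x=[2.2500 6.1875] v=[-2.0000 1.3750]
Step 3: x=[1.6719 6.6407] v=[-1.1563 0.9063]
Step 4: x=[1.9180 6.6017] v=[0.4922 -0.0781]
Step 5: x=[2.8556 6.1417] v=[1.8751 -0.9200]
Step 6: x=[3.9008 5.6102] v=[2.0904 -1.0631]
Step 7: x=[4.3982 5.4013] v=[0.9947 -0.4178]
Step 8: x=[4.0468 5.6917] v=[-0.7029 0.5807]
Max displacement = 1.3982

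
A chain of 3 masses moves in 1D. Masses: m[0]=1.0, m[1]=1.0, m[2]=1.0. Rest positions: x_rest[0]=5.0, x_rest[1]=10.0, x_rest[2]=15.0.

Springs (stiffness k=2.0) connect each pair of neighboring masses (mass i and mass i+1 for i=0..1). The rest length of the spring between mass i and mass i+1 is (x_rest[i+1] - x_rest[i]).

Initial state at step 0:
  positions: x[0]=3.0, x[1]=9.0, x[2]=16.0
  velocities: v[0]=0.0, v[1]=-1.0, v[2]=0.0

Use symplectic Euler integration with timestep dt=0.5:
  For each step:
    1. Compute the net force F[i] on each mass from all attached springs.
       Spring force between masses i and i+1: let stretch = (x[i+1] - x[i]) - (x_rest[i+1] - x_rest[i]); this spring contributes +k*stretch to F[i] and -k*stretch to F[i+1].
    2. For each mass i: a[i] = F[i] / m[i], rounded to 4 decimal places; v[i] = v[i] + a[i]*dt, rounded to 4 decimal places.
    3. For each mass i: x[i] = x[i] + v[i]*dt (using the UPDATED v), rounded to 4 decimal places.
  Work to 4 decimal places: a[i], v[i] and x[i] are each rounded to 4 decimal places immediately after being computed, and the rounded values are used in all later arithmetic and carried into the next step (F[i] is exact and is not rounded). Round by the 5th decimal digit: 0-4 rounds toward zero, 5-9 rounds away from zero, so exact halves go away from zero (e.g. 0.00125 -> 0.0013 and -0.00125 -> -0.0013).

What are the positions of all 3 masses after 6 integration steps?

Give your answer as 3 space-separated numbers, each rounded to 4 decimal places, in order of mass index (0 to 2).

Step 0: x=[3.0000 9.0000 16.0000] v=[0.0000 -1.0000 0.0000]
Step 1: x=[3.5000 9.0000 15.0000] v=[1.0000 0.0000 -2.0000]
Step 2: x=[4.2500 9.2500 13.5000] v=[1.5000 0.5000 -3.0000]
Step 3: x=[5.0000 9.1250 12.3750] v=[1.5000 -0.2500 -2.2500]
Step 4: x=[5.3125 8.5625 12.1250] v=[0.6250 -1.1250 -0.5000]
Step 5: x=[4.7500 8.1563 12.5938] v=[-1.1250 -0.8125 0.9375]
Step 6: x=[3.3907 8.2657 13.3438] v=[-2.7187 0.2187 1.5000]

Answer: 3.3907 8.2657 13.3438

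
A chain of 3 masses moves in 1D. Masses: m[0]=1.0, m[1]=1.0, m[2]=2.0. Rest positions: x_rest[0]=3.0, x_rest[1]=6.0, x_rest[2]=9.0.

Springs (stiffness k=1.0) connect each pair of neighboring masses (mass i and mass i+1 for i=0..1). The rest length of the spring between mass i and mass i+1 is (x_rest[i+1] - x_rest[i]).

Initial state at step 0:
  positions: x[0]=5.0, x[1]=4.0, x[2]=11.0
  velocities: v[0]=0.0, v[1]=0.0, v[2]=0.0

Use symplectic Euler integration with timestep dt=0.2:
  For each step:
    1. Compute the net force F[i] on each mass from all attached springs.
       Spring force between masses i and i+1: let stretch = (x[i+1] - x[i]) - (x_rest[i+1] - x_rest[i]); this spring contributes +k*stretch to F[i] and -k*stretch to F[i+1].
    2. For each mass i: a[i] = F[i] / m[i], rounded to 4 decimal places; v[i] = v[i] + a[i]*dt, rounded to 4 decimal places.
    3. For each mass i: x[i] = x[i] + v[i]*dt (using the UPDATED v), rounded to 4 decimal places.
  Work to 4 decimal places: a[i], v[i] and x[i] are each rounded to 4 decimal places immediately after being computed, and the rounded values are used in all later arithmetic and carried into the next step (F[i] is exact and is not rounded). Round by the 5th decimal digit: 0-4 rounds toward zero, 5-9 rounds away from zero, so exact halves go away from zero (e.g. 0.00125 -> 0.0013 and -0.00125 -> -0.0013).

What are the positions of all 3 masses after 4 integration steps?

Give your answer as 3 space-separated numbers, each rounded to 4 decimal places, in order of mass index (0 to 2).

Answer: 3.6730 6.6989 10.3140

Derivation:
Step 0: x=[5.0000 4.0000 11.0000] v=[0.0000 0.0000 0.0000]
Step 1: x=[4.8400 4.3200 10.9200] v=[-0.8000 1.6000 -0.4000]
Step 2: x=[4.5392 4.9248 10.7680] v=[-1.5040 3.0240 -0.7600]
Step 3: x=[4.1338 5.7479 10.5591] v=[-2.0269 4.1155 -1.0443]
Step 4: x=[3.6730 6.6989 10.3140] v=[-2.3041 4.7549 -1.2254]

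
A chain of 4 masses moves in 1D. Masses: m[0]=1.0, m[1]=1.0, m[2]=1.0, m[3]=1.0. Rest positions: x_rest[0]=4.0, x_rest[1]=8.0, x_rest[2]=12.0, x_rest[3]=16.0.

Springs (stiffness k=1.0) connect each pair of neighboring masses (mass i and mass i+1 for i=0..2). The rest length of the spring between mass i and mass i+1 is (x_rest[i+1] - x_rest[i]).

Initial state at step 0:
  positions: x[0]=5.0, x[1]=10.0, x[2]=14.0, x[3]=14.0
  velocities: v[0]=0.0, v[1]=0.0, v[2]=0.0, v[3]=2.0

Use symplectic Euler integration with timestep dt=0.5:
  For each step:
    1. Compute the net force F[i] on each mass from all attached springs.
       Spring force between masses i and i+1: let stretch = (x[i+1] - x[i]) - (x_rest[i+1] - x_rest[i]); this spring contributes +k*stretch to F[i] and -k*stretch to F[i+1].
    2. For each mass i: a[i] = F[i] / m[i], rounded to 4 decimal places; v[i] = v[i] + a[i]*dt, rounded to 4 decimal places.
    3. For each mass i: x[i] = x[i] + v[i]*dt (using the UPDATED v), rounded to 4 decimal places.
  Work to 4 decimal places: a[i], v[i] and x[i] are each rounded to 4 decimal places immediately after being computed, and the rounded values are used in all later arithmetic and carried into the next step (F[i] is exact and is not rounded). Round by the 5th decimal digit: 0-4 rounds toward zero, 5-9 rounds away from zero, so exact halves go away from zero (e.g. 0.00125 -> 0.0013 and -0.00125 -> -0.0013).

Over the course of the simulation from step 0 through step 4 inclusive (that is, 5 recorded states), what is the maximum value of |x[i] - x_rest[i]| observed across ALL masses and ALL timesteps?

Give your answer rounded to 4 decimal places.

Step 0: x=[5.0000 10.0000 14.0000 14.0000] v=[0.0000 0.0000 0.0000 2.0000]
Step 1: x=[5.2500 9.7500 13.0000 16.0000] v=[0.5000 -0.5000 -2.0000 4.0000]
Step 2: x=[5.6250 9.1875 11.9375 18.2500] v=[0.7500 -1.1250 -2.1250 4.5000]
Step 3: x=[5.8907 8.4219 11.7656 19.9219] v=[0.5313 -1.5313 -0.3438 3.3438]
Step 4: x=[5.7892 7.8594 12.7969 20.5548] v=[-0.2031 -1.1251 2.0625 1.2657]
Max displacement = 4.5548

Answer: 4.5548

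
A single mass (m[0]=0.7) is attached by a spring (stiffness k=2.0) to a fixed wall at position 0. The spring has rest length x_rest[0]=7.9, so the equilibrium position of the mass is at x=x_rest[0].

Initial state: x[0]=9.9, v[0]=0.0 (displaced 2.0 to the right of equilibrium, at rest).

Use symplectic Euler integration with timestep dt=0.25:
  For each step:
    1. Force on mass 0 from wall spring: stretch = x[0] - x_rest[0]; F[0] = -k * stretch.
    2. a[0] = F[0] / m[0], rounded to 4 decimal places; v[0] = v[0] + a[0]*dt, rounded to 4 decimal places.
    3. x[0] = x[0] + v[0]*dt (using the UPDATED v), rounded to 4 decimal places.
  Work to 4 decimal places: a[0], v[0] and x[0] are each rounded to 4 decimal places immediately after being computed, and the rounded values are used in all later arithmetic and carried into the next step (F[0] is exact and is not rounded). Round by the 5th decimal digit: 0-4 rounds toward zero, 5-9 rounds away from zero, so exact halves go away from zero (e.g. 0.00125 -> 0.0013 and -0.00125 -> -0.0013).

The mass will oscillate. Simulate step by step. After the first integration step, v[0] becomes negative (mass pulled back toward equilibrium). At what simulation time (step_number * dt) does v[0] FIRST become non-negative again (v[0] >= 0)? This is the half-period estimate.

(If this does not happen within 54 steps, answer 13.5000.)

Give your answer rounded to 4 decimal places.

Answer: 2.0000

Derivation:
Step 0: x=[9.9000] v=[0.0000]
Step 1: x=[9.5429] v=[-1.4286]
Step 2: x=[8.8924] v=[-2.6021]
Step 3: x=[8.0647] v=[-3.3110]
Step 4: x=[7.2075] v=[-3.4287]
Step 5: x=[6.4740] v=[-2.9341]
Step 6: x=[5.9951] v=[-1.9155]
Step 7: x=[5.8564] v=[-0.5549]
Step 8: x=[6.0826] v=[0.9048]
First v>=0 after going negative at step 8, time=2.0000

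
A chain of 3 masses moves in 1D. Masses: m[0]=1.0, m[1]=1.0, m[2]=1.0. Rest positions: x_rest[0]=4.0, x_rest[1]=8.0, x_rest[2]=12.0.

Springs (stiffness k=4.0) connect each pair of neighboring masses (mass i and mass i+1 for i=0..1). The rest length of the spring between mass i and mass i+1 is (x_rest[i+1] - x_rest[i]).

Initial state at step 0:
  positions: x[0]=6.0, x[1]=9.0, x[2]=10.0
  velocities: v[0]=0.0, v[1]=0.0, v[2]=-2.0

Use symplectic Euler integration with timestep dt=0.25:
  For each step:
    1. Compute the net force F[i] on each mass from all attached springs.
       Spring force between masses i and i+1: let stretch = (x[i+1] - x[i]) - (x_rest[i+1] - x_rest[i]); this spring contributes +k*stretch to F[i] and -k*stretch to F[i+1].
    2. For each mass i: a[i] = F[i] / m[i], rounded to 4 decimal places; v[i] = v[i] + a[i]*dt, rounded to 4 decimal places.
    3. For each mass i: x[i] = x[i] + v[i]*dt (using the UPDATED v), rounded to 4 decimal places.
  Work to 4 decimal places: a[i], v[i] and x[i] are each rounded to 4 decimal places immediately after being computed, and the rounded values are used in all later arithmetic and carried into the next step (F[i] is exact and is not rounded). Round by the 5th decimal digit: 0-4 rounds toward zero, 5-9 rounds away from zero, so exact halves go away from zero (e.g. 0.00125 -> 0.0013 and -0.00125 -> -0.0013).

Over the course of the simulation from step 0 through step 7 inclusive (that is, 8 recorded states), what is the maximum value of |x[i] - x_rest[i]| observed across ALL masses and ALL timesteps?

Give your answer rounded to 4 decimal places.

Step 0: x=[6.0000 9.0000 10.0000] v=[0.0000 0.0000 -2.0000]
Step 1: x=[5.7500 8.5000 10.2500] v=[-1.0000 -2.0000 1.0000]
Step 2: x=[5.1875 7.7500 11.0625] v=[-2.2500 -3.0000 3.2500]
Step 3: x=[4.2656 7.1875 12.0469] v=[-3.6875 -2.2500 3.9375]
Step 4: x=[3.0742 7.1094 12.8164] v=[-4.7656 -0.3125 3.0781]
Step 5: x=[1.8916 7.4492 13.1592] v=[-4.7304 1.3593 1.3711]
Step 6: x=[1.0984 7.8271 13.0745] v=[-3.1728 1.5117 -0.3389]
Step 7: x=[0.9874 7.8347 12.6779] v=[-0.4441 0.0304 -1.5863]
Max displacement = 3.0126

Answer: 3.0126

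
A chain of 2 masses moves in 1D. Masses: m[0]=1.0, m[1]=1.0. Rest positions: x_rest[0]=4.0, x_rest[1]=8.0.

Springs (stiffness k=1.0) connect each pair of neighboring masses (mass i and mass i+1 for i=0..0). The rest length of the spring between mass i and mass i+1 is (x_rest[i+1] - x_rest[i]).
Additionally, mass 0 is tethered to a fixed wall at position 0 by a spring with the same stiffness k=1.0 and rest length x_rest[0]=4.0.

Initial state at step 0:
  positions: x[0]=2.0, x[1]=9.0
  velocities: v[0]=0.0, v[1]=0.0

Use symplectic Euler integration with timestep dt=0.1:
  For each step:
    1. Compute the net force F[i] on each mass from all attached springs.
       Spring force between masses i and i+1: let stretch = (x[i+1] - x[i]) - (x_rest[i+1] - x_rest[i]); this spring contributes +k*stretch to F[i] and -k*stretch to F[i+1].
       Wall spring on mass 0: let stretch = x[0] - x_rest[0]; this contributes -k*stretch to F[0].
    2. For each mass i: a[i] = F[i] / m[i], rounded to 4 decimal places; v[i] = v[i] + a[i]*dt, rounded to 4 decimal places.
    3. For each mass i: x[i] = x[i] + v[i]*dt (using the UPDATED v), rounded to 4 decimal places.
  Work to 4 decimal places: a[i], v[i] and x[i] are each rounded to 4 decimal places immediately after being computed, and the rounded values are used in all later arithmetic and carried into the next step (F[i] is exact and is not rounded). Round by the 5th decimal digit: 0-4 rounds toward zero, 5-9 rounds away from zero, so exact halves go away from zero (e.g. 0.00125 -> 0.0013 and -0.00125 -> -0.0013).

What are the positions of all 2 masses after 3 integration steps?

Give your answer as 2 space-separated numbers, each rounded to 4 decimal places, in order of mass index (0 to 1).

Step 0: x=[2.0000 9.0000] v=[0.0000 0.0000]
Step 1: x=[2.0500 8.9700] v=[0.5000 -0.3000]
Step 2: x=[2.1487 8.9108] v=[0.9870 -0.5920]
Step 3: x=[2.2935 8.8240] v=[1.4483 -0.8682]

Answer: 2.2935 8.8240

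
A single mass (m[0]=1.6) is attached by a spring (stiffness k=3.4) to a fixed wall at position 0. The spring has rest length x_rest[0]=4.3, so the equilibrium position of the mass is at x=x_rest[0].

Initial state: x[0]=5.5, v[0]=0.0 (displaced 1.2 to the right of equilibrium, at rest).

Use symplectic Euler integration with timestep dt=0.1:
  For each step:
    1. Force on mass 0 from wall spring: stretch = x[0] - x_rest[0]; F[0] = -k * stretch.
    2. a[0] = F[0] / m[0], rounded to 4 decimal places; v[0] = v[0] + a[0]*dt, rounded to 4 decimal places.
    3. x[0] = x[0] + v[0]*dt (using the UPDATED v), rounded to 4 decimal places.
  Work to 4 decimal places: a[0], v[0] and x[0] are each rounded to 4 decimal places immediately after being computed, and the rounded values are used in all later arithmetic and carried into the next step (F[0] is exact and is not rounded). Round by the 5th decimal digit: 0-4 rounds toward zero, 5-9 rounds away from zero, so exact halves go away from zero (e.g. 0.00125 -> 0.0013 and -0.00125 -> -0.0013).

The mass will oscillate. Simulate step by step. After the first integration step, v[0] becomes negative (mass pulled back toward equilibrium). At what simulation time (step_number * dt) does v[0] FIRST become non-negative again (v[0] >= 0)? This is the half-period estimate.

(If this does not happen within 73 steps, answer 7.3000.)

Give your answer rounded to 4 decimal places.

Answer: 2.2000

Derivation:
Step 0: x=[5.5000] v=[0.0000]
Step 1: x=[5.4745] v=[-0.2550]
Step 2: x=[5.4240] v=[-0.5046]
Step 3: x=[5.3497] v=[-0.7435]
Step 4: x=[5.2530] v=[-0.9666]
Step 5: x=[5.1361] v=[-1.1691]
Step 6: x=[5.0014] v=[-1.3468]
Step 7: x=[4.8518] v=[-1.4959]
Step 8: x=[4.6905] v=[-1.6132]
Step 9: x=[4.5209] v=[-1.6962]
Step 10: x=[4.3466] v=[-1.7431]
Step 11: x=[4.1713] v=[-1.7530]
Step 12: x=[3.9987] v=[-1.7257]
Step 13: x=[3.8325] v=[-1.6617]
Step 14: x=[3.6763] v=[-1.5624]
Step 15: x=[3.5333] v=[-1.4299]
Step 16: x=[3.4066] v=[-1.2670]
Step 17: x=[3.2989] v=[-1.0772]
Step 18: x=[3.2125] v=[-0.8645]
Step 19: x=[3.1492] v=[-0.6334]
Step 20: x=[3.1103] v=[-0.3889]
Step 21: x=[3.0967] v=[-0.1361]
Step 22: x=[3.1087] v=[0.1196]
First v>=0 after going negative at step 22, time=2.2000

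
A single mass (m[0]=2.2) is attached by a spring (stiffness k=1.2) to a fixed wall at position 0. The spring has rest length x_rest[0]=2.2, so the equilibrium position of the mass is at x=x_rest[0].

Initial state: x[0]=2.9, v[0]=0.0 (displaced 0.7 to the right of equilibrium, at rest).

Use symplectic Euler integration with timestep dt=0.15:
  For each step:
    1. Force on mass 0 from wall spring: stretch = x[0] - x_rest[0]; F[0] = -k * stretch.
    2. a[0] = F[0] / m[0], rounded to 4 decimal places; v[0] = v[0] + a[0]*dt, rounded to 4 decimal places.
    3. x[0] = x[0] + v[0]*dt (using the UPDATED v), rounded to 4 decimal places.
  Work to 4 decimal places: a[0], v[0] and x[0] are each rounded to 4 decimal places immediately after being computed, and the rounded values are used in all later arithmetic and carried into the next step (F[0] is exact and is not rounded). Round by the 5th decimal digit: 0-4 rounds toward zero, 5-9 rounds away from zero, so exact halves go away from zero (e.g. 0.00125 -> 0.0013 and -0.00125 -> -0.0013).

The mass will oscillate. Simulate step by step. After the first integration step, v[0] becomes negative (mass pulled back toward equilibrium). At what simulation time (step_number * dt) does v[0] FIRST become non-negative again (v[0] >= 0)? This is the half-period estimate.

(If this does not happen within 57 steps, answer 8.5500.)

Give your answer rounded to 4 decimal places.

Step 0: x=[2.9000] v=[0.0000]
Step 1: x=[2.8914] v=[-0.0573]
Step 2: x=[2.8743] v=[-0.1139]
Step 3: x=[2.8489] v=[-0.1691]
Step 4: x=[2.8156] v=[-0.2222]
Step 5: x=[2.7747] v=[-0.2726]
Step 6: x=[2.7268] v=[-0.3196]
Step 7: x=[2.6724] v=[-0.3627]
Step 8: x=[2.6122] v=[-0.4014]
Step 9: x=[2.5469] v=[-0.4351]
Step 10: x=[2.4774] v=[-0.4635]
Step 11: x=[2.4045] v=[-0.4862]
Step 12: x=[2.3291] v=[-0.5029]
Step 13: x=[2.2521] v=[-0.5135]
Step 14: x=[2.1744] v=[-0.5178]
Step 15: x=[2.0970] v=[-0.5157]
Step 16: x=[2.0209] v=[-0.5073]
Step 17: x=[1.9470] v=[-0.4926]
Step 18: x=[1.8762] v=[-0.4719]
Step 19: x=[1.8094] v=[-0.4454]
Step 20: x=[1.7474] v=[-0.4134]
Step 21: x=[1.6909] v=[-0.3764]
Step 22: x=[1.6407] v=[-0.3347]
Step 23: x=[1.5974] v=[-0.2889]
Step 24: x=[1.5615] v=[-0.2396]
Step 25: x=[1.5334] v=[-0.1874]
Step 26: x=[1.5135] v=[-0.1329]
Step 27: x=[1.5020] v=[-0.0767]
Step 28: x=[1.4991] v=[-0.0196]
Step 29: x=[1.5048] v=[0.0377]
First v>=0 after going negative at step 29, time=4.3500

Answer: 4.3500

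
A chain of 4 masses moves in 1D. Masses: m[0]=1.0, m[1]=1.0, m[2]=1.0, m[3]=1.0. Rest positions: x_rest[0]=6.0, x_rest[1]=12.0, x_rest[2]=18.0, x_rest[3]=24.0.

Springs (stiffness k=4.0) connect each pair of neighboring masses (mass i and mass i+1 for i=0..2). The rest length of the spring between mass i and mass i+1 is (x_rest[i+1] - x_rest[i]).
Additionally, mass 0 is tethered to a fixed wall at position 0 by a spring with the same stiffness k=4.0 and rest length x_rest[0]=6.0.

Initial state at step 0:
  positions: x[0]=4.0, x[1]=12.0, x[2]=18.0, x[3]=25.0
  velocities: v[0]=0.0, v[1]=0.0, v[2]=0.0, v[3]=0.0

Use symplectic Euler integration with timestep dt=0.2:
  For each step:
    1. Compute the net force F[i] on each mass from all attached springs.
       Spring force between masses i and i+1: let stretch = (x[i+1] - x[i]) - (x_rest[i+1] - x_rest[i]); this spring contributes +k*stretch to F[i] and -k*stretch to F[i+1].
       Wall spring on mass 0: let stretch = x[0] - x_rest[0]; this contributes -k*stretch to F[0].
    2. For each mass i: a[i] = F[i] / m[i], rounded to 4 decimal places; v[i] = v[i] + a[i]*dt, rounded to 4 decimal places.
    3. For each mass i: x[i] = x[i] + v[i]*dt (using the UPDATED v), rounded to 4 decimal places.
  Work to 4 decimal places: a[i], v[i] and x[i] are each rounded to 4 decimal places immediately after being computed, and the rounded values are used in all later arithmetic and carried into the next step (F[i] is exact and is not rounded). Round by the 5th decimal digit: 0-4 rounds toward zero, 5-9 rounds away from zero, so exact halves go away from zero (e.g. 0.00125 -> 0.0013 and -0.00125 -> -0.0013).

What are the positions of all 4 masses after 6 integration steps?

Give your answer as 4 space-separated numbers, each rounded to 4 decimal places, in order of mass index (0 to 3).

Step 0: x=[4.0000 12.0000 18.0000 25.0000] v=[0.0000 0.0000 0.0000 0.0000]
Step 1: x=[4.6400 11.6800 18.1600 24.8400] v=[3.2000 -1.6000 0.8000 -0.8000]
Step 2: x=[5.6640 11.2704 18.3520 24.5712] v=[5.1200 -2.0480 0.9600 -1.3440]
Step 3: x=[6.6788 11.0968 18.4060 24.2673] v=[5.0739 -0.8678 0.2701 -1.5194]
Step 4: x=[7.3319 11.3858 18.2284 23.9856] v=[3.2653 1.4452 -0.8882 -1.4084]
Step 5: x=[7.4605 12.1210 17.8771 23.7428] v=[0.6429 3.6762 -1.7565 -1.2142]
Step 6: x=[7.1411 13.0315 17.5433 23.5214] v=[-1.5971 4.5527 -1.6688 -1.1068]

Answer: 7.1411 13.0315 17.5433 23.5214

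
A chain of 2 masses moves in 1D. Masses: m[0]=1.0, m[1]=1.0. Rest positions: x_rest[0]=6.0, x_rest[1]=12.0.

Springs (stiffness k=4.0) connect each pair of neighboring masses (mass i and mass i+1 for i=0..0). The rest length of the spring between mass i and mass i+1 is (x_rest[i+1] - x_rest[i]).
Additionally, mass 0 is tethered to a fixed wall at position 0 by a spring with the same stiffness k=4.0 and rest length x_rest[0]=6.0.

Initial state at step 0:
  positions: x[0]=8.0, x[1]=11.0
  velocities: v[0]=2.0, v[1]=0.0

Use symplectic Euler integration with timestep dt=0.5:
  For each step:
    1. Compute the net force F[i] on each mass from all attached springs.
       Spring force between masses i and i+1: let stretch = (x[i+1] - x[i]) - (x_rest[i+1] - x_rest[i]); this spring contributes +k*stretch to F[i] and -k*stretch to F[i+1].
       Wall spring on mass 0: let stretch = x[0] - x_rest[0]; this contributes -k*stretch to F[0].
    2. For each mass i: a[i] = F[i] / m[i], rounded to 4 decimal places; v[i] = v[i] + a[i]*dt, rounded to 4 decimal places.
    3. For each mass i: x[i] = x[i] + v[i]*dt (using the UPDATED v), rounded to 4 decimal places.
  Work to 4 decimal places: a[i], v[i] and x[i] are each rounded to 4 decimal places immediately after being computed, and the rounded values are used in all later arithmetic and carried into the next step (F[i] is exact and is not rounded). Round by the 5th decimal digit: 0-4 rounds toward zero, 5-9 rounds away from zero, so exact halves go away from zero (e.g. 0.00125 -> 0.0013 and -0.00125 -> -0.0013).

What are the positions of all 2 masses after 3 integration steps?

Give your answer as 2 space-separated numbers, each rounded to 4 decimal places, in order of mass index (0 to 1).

Answer: 9.0000 11.0000

Derivation:
Step 0: x=[8.0000 11.0000] v=[2.0000 0.0000]
Step 1: x=[4.0000 14.0000] v=[-8.0000 6.0000]
Step 2: x=[6.0000 13.0000] v=[4.0000 -2.0000]
Step 3: x=[9.0000 11.0000] v=[6.0000 -4.0000]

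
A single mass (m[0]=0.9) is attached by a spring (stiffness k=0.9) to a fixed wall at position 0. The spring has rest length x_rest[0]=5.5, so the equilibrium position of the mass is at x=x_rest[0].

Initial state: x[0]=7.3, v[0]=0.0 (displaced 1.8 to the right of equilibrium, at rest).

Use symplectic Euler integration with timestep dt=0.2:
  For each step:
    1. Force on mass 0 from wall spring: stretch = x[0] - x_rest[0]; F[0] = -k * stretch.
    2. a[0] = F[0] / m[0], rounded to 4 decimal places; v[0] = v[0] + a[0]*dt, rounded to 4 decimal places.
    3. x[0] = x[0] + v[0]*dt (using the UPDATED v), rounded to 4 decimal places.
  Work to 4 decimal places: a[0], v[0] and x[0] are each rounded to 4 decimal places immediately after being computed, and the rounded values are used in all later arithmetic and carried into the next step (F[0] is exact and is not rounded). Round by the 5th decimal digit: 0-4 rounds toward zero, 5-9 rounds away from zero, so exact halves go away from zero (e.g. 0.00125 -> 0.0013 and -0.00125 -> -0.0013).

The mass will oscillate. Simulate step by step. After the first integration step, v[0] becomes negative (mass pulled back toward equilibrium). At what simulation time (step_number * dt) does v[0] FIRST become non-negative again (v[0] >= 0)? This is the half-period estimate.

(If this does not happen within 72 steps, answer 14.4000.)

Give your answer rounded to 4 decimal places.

Answer: 3.2000

Derivation:
Step 0: x=[7.3000] v=[0.0000]
Step 1: x=[7.2280] v=[-0.3600]
Step 2: x=[7.0869] v=[-0.7056]
Step 3: x=[6.8823] v=[-1.0230]
Step 4: x=[6.6224] v=[-1.2995]
Step 5: x=[6.3176] v=[-1.5240]
Step 6: x=[5.9801] v=[-1.6875]
Step 7: x=[5.6234] v=[-1.7835]
Step 8: x=[5.2618] v=[-1.8082]
Step 9: x=[4.9097] v=[-1.7606]
Step 10: x=[4.5812] v=[-1.6425]
Step 11: x=[4.2895] v=[-1.4587]
Step 12: x=[4.0462] v=[-1.2166]
Step 13: x=[3.8610] v=[-0.9258]
Step 14: x=[3.7414] v=[-0.5980]
Step 15: x=[3.6921] v=[-0.2463]
Step 16: x=[3.7152] v=[0.1153]
First v>=0 after going negative at step 16, time=3.2000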